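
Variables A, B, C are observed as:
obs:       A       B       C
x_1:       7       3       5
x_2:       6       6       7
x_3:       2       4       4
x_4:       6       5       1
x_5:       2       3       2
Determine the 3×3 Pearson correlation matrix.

Step 1 — column means:
  mean(A) = (7 + 6 + 2 + 6 + 2) / 5 = 23/5 = 4.6
  mean(B) = (3 + 6 + 4 + 5 + 3) / 5 = 21/5 = 4.2
  mean(C) = (5 + 7 + 4 + 1 + 2) / 5 = 19/5 = 3.8

Step 2 — sample variances and covariances s[i,j] = (1/(n-1)) · Σ_k (x_{k,i} - mean_i) · (x_{k,j} - mean_j), with n-1 = 4:
  s[A,A] = ((2.4)·(2.4) + (1.4)·(1.4) + (-2.6)·(-2.6) + (1.4)·(1.4) + (-2.6)·(-2.6)) / 4 = 23.2/4 = 5.8
  s[A,B] = ((2.4)·(-1.2) + (1.4)·(1.8) + (-2.6)·(-0.2) + (1.4)·(0.8) + (-2.6)·(-1.2)) / 4 = 4.4/4 = 1.1
  s[A,C] = ((2.4)·(1.2) + (1.4)·(3.2) + (-2.6)·(0.2) + (1.4)·(-2.8) + (-2.6)·(-1.8)) / 4 = 7.6/4 = 1.9
  s[B,B] = ((-1.2)·(-1.2) + (1.8)·(1.8) + (-0.2)·(-0.2) + (0.8)·(0.8) + (-1.2)·(-1.2)) / 4 = 6.8/4 = 1.7
  s[B,C] = ((-1.2)·(1.2) + (1.8)·(3.2) + (-0.2)·(0.2) + (0.8)·(-2.8) + (-1.2)·(-1.8)) / 4 = 4.2/4 = 1.05
  s[C,C] = ((1.2)·(1.2) + (3.2)·(3.2) + (0.2)·(0.2) + (-2.8)·(-2.8) + (-1.8)·(-1.8)) / 4 = 22.8/4 = 5.7
  Sample standard deviations s_i = √(s[i,i]):
  s(A) = √(5.8) = 2.4083
  s(B) = √(1.7) = 1.3038
  s(C) = √(5.7) = 2.3875

Step 3 — r_{ij} = s_{ij} / (s_i · s_j):
  r[A,A] = 1 (diagonal).
  r[A,B] = 1.1 / (2.4083 · 1.3038) = 1.1 / 3.1401 = 0.3503
  r[A,C] = 1.9 / (2.4083 · 2.3875) = 1.9 / 5.7498 = 0.3304
  r[B,B] = 1 (diagonal).
  r[B,C] = 1.05 / (1.3038 · 2.3875) = 1.05 / 3.1129 = 0.3373
  r[C,C] = 1 (diagonal).

R is symmetric with unit diagonal. Assembling:

R = [[1, 0.3503, 0.3304],
 [0.3503, 1, 0.3373],
 [0.3304, 0.3373, 1]]


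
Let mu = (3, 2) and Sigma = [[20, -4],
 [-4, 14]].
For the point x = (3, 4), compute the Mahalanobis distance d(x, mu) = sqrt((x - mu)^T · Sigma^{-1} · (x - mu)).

Step 1 — centre the observation: (x - mu) = (0, 2).

Step 2 — invert Sigma. det(Sigma) = 20·14 - (-4)² = 264.
  Sigma^{-1} = (1/det) · [[d, -b], [-b, a]] = [[0.053, 0.0152],
 [0.0152, 0.0758]].

Step 3 — form the quadratic (x - mu)^T · Sigma^{-1} · (x - mu):
  Sigma^{-1} · (x - mu) = (0.0303, 0.1515).
  (x - mu)^T · [Sigma^{-1} · (x - mu)] = (0)·(0.0303) + (2)·(0.1515) = 0.303.

Step 4 — take square root: d = √(0.303) ≈ 0.5505.

d(x, mu) = √(0.303) ≈ 0.5505


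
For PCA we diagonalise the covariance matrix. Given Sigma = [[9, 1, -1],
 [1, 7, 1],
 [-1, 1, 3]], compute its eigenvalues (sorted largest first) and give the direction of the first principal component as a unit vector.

Step 1 — characteristic polynomial p(λ) = det(λI - Sigma) = λ³ - tr·λ² + c_1·λ - det, where tr = trace, c_1 = sum of the principal 2×2 minors, det = det(Sigma):
  tr = 9 + 7 + 3 = 19,
  c_1 = (9·7 - (1)²) + (9·3 - (-1)²) + (7·3 - (1)²) = 62 + 26 + 20 = 108,
  det = 9·(7·3 - (1)²) - (1)·((1)·3 - (1)·(-1)) + (-1)·((1)·(1) - 7·(-1)) = 9·(20) - (1)·(4) + (-1)·(8) = 168.
  So p(λ) = λ³ - 19λ² + 108λ - 168.
Step 2 — look for an integer root (rational root theorem: any rational root is an integer divisor of 168). Testing λ = 7:
  p(7) = 343 - 931 + 756 - 168 = 0  ✓
  Dividing out (λ - 7): p(λ) = (λ - 7)(λ² - 12λ + 24).
Step 3 — remaining eigenvalues from the quadratic λ² - 12λ + 24 = 0:
  Δ = 12² - 4·24 = 144 - 96 = 48,  λ = (12 ± √48)/2 = (12 ± 6.9282)/2 ≈ 9.4641 or 2.5359.
  Sorted: λ_1 = 9.4641,  λ_2 = 7,  λ_3 = 2.5359  (check: sum = 19 = tr ✓).

Step 4 — unit eigenvector for λ_1 ≈ 9.4641: v spans the null space of (Sigma - λ_1 I), whose rows are
  r_1 = (-0.4641, 1, -1),  r_2 = (1, -2.4641, 1),  r_3 = (-1, 1, -6.4641).
  v is orthogonal to every row, so take v ∝ r_2 × r_3 = ((-2.4641)·(-6.4641) - (1)·(1), (1)·(-1) - (1)·(-6.4641), (1)·(1) - (-2.4641)·(-1)) ≈ (14.9282, 5.4641, -1.4641).
  Let u = (14.9282, 5.4641, -1.4641).
  ||u|| = √((14.9282)² + (5.4641)² + (-1.4641)²) = √(254.8513) ≈ 15.9641,  v_1 = u/||u|| ≈ (0.9351, 0.3423, -0.0917) (||v_1|| = 1).

λ_1 = 9.4641,  λ_2 = 7,  λ_3 = 2.5359;  v_1 ≈ (0.9351, 0.3423, -0.0917)


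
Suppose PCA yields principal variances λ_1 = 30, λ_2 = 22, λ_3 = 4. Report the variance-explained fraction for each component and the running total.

Step 1 — total variance = trace(Sigma) = Σ λ_i = 30 + 22 + 4 = 56.

Step 2 — fraction explained by component i = λ_i / Σ λ:
  PC1: 30/56 = 0.5357
  PC2: 22/56 = 0.3929
  PC3: 4/56 = 0.0714

Step 3 — cumulative fraction after k components = (λ_1 + ... + λ_k) / Σ λ:
  k = 1: 30/56 = 0.5357
  k = 2: (30 + 22)/56 = 52/56 = 0.9286
  k = 3: (30 + 22 + 4)/56 = 56/56 = 1

Summary (fraction, with percent):

explained: PC1 0.5357 (53.57%), PC2 0.3929 (39.29%), PC3 0.0714 (7.14%);  cumulative: 0.5357, 0.9286, 1


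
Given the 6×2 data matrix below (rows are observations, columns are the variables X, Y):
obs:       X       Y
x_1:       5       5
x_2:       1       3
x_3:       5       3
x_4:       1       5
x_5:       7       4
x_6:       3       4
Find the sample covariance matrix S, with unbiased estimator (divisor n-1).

Step 1 — column means:
  mean(X) = (5 + 1 + 5 + 1 + 7 + 3) / 6 = 22/6 = 3.6667
  mean(Y) = (5 + 3 + 3 + 5 + 4 + 4) / 6 = 24/6 = 4

Step 2 — sample covariance S[i,j] = (1/(n-1)) · Σ_k (x_{k,i} - mean_i) · (x_{k,j} - mean_j), with n-1 = 5.
  S[X,X] = ((1.3333)·(1.3333) + (-2.6667)·(-2.6667) + (1.3333)·(1.3333) + (-2.6667)·(-2.6667) + (3.3333)·(3.3333) + (-0.6667)·(-0.6667)) / 5 = 29.3333/5 = 5.8667
  S[X,Y] = ((1.3333)·(1) + (-2.6667)·(-1) + (1.3333)·(-1) + (-2.6667)·(1) + (3.3333)·(0) + (-0.6667)·(0)) / 5 = 0/5 = 0
  S[Y,Y] = ((1)·(1) + (-1)·(-1) + (-1)·(-1) + (1)·(1) + (0)·(0) + (0)·(0)) / 5 = 4/5 = 0.8

S is symmetric (S[j,i] = S[i,j]). Assembling:

S = [[5.8667, 0],
 [0, 0.8]]


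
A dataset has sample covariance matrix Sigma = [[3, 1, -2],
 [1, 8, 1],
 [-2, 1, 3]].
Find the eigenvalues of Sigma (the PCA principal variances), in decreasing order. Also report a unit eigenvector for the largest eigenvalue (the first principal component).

Step 1 — characteristic polynomial p(λ) = det(λI - Sigma) = λ³ - tr·λ² + c_1·λ - det, where tr = trace, c_1 = sum of the principal 2×2 minors, det = det(Sigma):
  tr = 3 + 8 + 3 = 14,
  c_1 = (3·8 - (1)²) + (3·3 - (-2)²) + (8·3 - (1)²) = 23 + 5 + 23 = 51,
  det = 3·(8·3 - (1)²) - (1)·((1)·3 - (1)·(-2)) + (-2)·((1)·(1) - 8·(-2)) = 3·(23) - (1)·(5) + (-2)·(17) = 30.
  So p(λ) = λ³ - 14λ² + 51λ - 30.
Step 2 — look for an integer root (rational root theorem: any rational root is an integer divisor of 30). Testing λ = 5:
  p(5) = 125 - 350 + 255 - 30 = 0  ✓
  Dividing out (λ - 5): p(λ) = (λ - 5)(λ² - 9λ + 6).
Step 3 — remaining eigenvalues from the quadratic λ² - 9λ + 6 = 0:
  Δ = 9² - 4·6 = 81 - 24 = 57,  λ = (9 ± √57)/2 = (9 ± 7.5498)/2 ≈ 8.2749 or 0.7251.
  Sorted: λ_1 = 8.2749,  λ_2 = 5,  λ_3 = 0.7251  (check: sum = 14 = tr ✓).

Step 4 — unit eigenvector for λ_1 ≈ 8.2749: v spans the null space of (Sigma - λ_1 I), whose rows are
  r_1 = (-5.2749, 1, -2),  r_2 = (1, -0.2749, 1),  r_3 = (-2, 1, -5.2749).
  v is orthogonal to every row, so take v ∝ r_1 × r_2 = ((1)·(1) - (-2)·(-0.2749), (-2)·(1) - (-5.2749)·(1), (-5.2749)·(-0.2749) - (1)·(1)) ≈ (0.4502, 3.2749, 0.4502).
  Let u = (0.4502, 3.2749, 0.4502).
  ||u|| = √((0.4502)² + (3.2749)² + (0.4502)²) = √(11.1304) ≈ 3.3362,  v_1 = u/||u|| ≈ (0.1349, 0.9816, 0.1349) (||v_1|| = 1).

λ_1 = 8.2749,  λ_2 = 5,  λ_3 = 0.7251;  v_1 ≈ (0.1349, 0.9816, 0.1349)


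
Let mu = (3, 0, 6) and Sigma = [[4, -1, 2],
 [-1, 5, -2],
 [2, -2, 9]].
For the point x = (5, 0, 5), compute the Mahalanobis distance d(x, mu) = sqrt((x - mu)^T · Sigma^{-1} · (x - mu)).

Step 1 — centre the observation: (x - mu) = (2, 0, -1).

Step 2 — invert Sigma (cofactor / det for 3×3, or solve directly):
  Sigma^{-1} = [[0.2867, 0.035, -0.0559],
 [0.035, 0.2238, 0.042],
 [-0.0559, 0.042, 0.1329]].

Step 3 — form the quadratic (x - mu)^T · Sigma^{-1} · (x - mu):
  Sigma^{-1} · (x - mu) = (0.6294, 0.028, -0.2448).
  (x - mu)^T · [Sigma^{-1} · (x - mu)] = (2)·(0.6294) + (0)·(0.028) + (-1)·(-0.2448) = 1.5035.

Step 4 — take square root: d = √(1.5035) ≈ 1.2262.

d(x, mu) = √(1.5035) ≈ 1.2262


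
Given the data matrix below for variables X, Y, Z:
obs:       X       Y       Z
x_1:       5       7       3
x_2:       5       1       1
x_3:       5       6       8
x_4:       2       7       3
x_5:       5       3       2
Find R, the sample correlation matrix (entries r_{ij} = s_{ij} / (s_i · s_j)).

Step 1 — column means:
  mean(X) = (5 + 5 + 5 + 2 + 5) / 5 = 22/5 = 4.4
  mean(Y) = (7 + 1 + 6 + 7 + 3) / 5 = 24/5 = 4.8
  mean(Z) = (3 + 1 + 8 + 3 + 2) / 5 = 17/5 = 3.4

Step 2 — sample variances and covariances s[i,j] = (1/(n-1)) · Σ_k (x_{k,i} - mean_i) · (x_{k,j} - mean_j), with n-1 = 4:
  s[X,X] = ((0.6)·(0.6) + (0.6)·(0.6) + (0.6)·(0.6) + (-2.4)·(-2.4) + (0.6)·(0.6)) / 4 = 7.2/4 = 1.8
  s[X,Y] = ((0.6)·(2.2) + (0.6)·(-3.8) + (0.6)·(1.2) + (-2.4)·(2.2) + (0.6)·(-1.8)) / 4 = -6.6/4 = -1.65
  s[X,Z] = ((0.6)·(-0.4) + (0.6)·(-2.4) + (0.6)·(4.6) + (-2.4)·(-0.4) + (0.6)·(-1.4)) / 4 = 1.2/4 = 0.3
  s[Y,Y] = ((2.2)·(2.2) + (-3.8)·(-3.8) + (1.2)·(1.2) + (2.2)·(2.2) + (-1.8)·(-1.8)) / 4 = 28.8/4 = 7.2
  s[Y,Z] = ((2.2)·(-0.4) + (-3.8)·(-2.4) + (1.2)·(4.6) + (2.2)·(-0.4) + (-1.8)·(-1.4)) / 4 = 15.4/4 = 3.85
  s[Z,Z] = ((-0.4)·(-0.4) + (-2.4)·(-2.4) + (4.6)·(4.6) + (-0.4)·(-0.4) + (-1.4)·(-1.4)) / 4 = 29.2/4 = 7.3
  Sample standard deviations s_i = √(s[i,i]):
  s(X) = √(1.8) = 1.3416
  s(Y) = √(7.2) = 2.6833
  s(Z) = √(7.3) = 2.7019

Step 3 — r_{ij} = s_{ij} / (s_i · s_j):
  r[X,X] = 1 (diagonal).
  r[X,Y] = -1.65 / (1.3416 · 2.6833) = -1.65 / 3.6 = -0.4583
  r[X,Z] = 0.3 / (1.3416 · 2.7019) = 0.3 / 3.6249 = 0.0828
  r[Y,Y] = 1 (diagonal).
  r[Y,Z] = 3.85 / (2.6833 · 2.7019) = 3.85 / 7.2498 = 0.531
  r[Z,Z] = 1 (diagonal).

R is symmetric with unit diagonal. Assembling:

R = [[1, -0.4583, 0.0828],
 [-0.4583, 1, 0.531],
 [0.0828, 0.531, 1]]


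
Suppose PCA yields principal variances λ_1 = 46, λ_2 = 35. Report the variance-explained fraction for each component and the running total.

Step 1 — total variance = trace(Sigma) = Σ λ_i = 46 + 35 = 81.

Step 2 — fraction explained by component i = λ_i / Σ λ:
  PC1: 46/81 = 0.5679
  PC2: 35/81 = 0.4321

Step 3 — cumulative fraction after k components = (λ_1 + ... + λ_k) / Σ λ:
  k = 1: 46/81 = 0.5679
  k = 2: (46 + 35)/81 = 81/81 = 1

Summary (fraction, with percent):

explained: PC1 0.5679 (56.79%), PC2 0.4321 (43.21%);  cumulative: 0.5679, 1


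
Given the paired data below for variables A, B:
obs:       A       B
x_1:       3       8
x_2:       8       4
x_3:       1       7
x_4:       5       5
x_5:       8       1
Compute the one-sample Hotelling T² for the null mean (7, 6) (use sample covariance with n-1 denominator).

Step 1 — sample mean vector:
  mean(A) = (3 + 8 + 1 + 5 + 8) / 5 = 25/5 = 5
  mean(B) = (8 + 4 + 7 + 5 + 1) / 5 = 25/5 = 5
  x̄ = (5, 5),  deviation x̄ - mu_0 = (5, 5) - (7, 6) = (-2, -1).

Step 2 — sample covariance matrix, S[i,j] = (1/(n-1)) · Σ_k (x_{k,i} - mean_i) · (x_{k,j} - mean_j), divisor n-1 = 4:
  S[A,A] = ((-2)·(-2) + (3)·(3) + (-4)·(-4) + (0)·(0) + (3)·(3)) / 4 = 38/4 = 9.5
  S[A,B] = ((-2)·(3) + (3)·(-1) + (-4)·(2) + (0)·(0) + (3)·(-4)) / 4 = -29/4 = -7.25
  S[B,B] = ((3)·(3) + (-1)·(-1) + (2)·(2) + (0)·(0) + (-4)·(-4)) / 4 = 30/4 = 7.5
  S = [[9.5, -7.25],
 [-7.25, 7.5]].

Step 3 — invert S. det(S) = 9.5·7.5 - (-7.25)² = 18.6875.
  S^{-1} = (1/det) · [[d, -b], [-b, a]] = [[0.4013, 0.388],
 [0.388, 0.5084]].

Step 4 — quadratic form (x̄ - mu_0)^T · S^{-1} · (x̄ - mu_0):
  S^{-1} · (x̄ - mu_0) = (-1.1906, -1.2843),
  (x̄ - mu_0)^T · [...] = (-2)·(-1.1906) + (-1)·(-1.2843) = 3.6656.

Step 5 — scale by n: T² = 5 · 3.6656 = 18.3278.

T² ≈ 18.3278


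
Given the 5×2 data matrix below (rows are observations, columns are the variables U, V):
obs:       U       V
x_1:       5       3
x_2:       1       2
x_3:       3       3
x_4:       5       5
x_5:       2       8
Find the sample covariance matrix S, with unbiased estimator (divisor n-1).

Step 1 — column means:
  mean(U) = (5 + 1 + 3 + 5 + 2) / 5 = 16/5 = 3.2
  mean(V) = (3 + 2 + 3 + 5 + 8) / 5 = 21/5 = 4.2

Step 2 — sample covariance S[i,j] = (1/(n-1)) · Σ_k (x_{k,i} - mean_i) · (x_{k,j} - mean_j), with n-1 = 4.
  S[U,U] = ((1.8)·(1.8) + (-2.2)·(-2.2) + (-0.2)·(-0.2) + (1.8)·(1.8) + (-1.2)·(-1.2)) / 4 = 12.8/4 = 3.2
  S[U,V] = ((1.8)·(-1.2) + (-2.2)·(-2.2) + (-0.2)·(-1.2) + (1.8)·(0.8) + (-1.2)·(3.8)) / 4 = -0.2/4 = -0.05
  S[V,V] = ((-1.2)·(-1.2) + (-2.2)·(-2.2) + (-1.2)·(-1.2) + (0.8)·(0.8) + (3.8)·(3.8)) / 4 = 22.8/4 = 5.7

S is symmetric (S[j,i] = S[i,j]). Assembling:

S = [[3.2, -0.05],
 [-0.05, 5.7]]


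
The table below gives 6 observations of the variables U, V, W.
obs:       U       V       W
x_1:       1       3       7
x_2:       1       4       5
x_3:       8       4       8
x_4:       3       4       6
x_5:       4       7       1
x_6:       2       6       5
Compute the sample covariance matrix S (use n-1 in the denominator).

Step 1 — column means:
  mean(U) = (1 + 1 + 8 + 3 + 4 + 2) / 6 = 19/6 = 3.1667
  mean(V) = (3 + 4 + 4 + 4 + 7 + 6) / 6 = 28/6 = 4.6667
  mean(W) = (7 + 5 + 8 + 6 + 1 + 5) / 6 = 32/6 = 5.3333

Step 2 — sample covariance S[i,j] = (1/(n-1)) · Σ_k (x_{k,i} - mean_i) · (x_{k,j} - mean_j), with n-1 = 5.
  S[U,U] = ((-2.1667)·(-2.1667) + (-2.1667)·(-2.1667) + (4.8333)·(4.8333) + (-0.1667)·(-0.1667) + (0.8333)·(0.8333) + (-1.1667)·(-1.1667)) / 5 = 34.8333/5 = 6.9667
  S[U,V] = ((-2.1667)·(-1.6667) + (-2.1667)·(-0.6667) + (4.8333)·(-0.6667) + (-0.1667)·(-0.6667) + (0.8333)·(2.3333) + (-1.1667)·(1.3333)) / 5 = 2.3333/5 = 0.4667
  S[U,W] = ((-2.1667)·(1.6667) + (-2.1667)·(-0.3333) + (4.8333)·(2.6667) + (-0.1667)·(0.6667) + (0.8333)·(-4.3333) + (-1.1667)·(-0.3333)) / 5 = 6.6667/5 = 1.3333
  S[V,V] = ((-1.6667)·(-1.6667) + (-0.6667)·(-0.6667) + (-0.6667)·(-0.6667) + (-0.6667)·(-0.6667) + (2.3333)·(2.3333) + (1.3333)·(1.3333)) / 5 = 11.3333/5 = 2.2667
  S[V,W] = ((-1.6667)·(1.6667) + (-0.6667)·(-0.3333) + (-0.6667)·(2.6667) + (-0.6667)·(0.6667) + (2.3333)·(-4.3333) + (1.3333)·(-0.3333)) / 5 = -15.3333/5 = -3.0667
  S[W,W] = ((1.6667)·(1.6667) + (-0.3333)·(-0.3333) + (2.6667)·(2.6667) + (0.6667)·(0.6667) + (-4.3333)·(-4.3333) + (-0.3333)·(-0.3333)) / 5 = 29.3333/5 = 5.8667

S is symmetric (S[j,i] = S[i,j]). Assembling:

S = [[6.9667, 0.4667, 1.3333],
 [0.4667, 2.2667, -3.0667],
 [1.3333, -3.0667, 5.8667]]


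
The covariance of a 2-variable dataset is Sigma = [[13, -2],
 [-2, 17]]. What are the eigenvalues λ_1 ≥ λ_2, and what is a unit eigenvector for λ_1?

Step 1 — characteristic polynomial of 2×2 Sigma:
  det(Sigma - λI) = λ² - trace · λ + det = 0.
  trace = 13 + 17 = 30, det = 13·17 - (-2)² = 217.
Step 2 — discriminant:
  Δ = trace² - 4·det = 900 - 868 = 32.
Step 3 — eigenvalues:
  λ = (trace ± √Δ)/2 = (30 ± 5.6569)/2,
  λ_1 = 17.8284,  λ_2 = 12.1716.

Step 4 — unit eigenvector for λ_1: solve (Sigma - λ_1 I)v = 0. First row:
  (13 - 17.8284)·v_x + (-2)·v_y = 0, i.e. (-4.8284)·v_x + (-2)·v_y = 0,
  so v ∝ (b, λ_1 - a) = (-2, 4.8284); multiply by -1 so the first entry is positive: u = (2, -4.8284).
  ||u|| = √((2)² + (-4.8284)²) = √(27.3137) ≈ 5.2263,
  v_1 = u/||u|| ≈ (0.3827, -0.9239) (||v_1|| = 1).

λ_1 = 17.8284,  λ_2 = 12.1716;  v_1 ≈ (0.3827, -0.9239)


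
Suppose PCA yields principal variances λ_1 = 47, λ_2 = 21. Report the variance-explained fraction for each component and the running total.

Step 1 — total variance = trace(Sigma) = Σ λ_i = 47 + 21 = 68.

Step 2 — fraction explained by component i = λ_i / Σ λ:
  PC1: 47/68 = 0.6912
  PC2: 21/68 = 0.3088

Step 3 — cumulative fraction after k components = (λ_1 + ... + λ_k) / Σ λ:
  k = 1: 47/68 = 0.6912
  k = 2: (47 + 21)/68 = 68/68 = 1

Summary (fraction, with percent):

explained: PC1 0.6912 (69.12%), PC2 0.3088 (30.88%);  cumulative: 0.6912, 1


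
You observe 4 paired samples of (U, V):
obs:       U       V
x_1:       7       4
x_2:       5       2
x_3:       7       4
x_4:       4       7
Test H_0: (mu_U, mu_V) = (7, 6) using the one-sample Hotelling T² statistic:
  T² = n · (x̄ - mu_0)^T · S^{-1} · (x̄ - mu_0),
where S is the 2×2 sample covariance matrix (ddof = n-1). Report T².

Step 1 — sample mean vector:
  mean(U) = (7 + 5 + 7 + 4) / 4 = 23/4 = 5.75
  mean(V) = (4 + 2 + 4 + 7) / 4 = 17/4 = 4.25
  x̄ = (5.75, 4.25),  deviation x̄ - mu_0 = (5.75, 4.25) - (7, 6) = (-1.25, -1.75).

Step 2 — sample covariance matrix, S[i,j] = (1/(n-1)) · Σ_k (x_{k,i} - mean_i) · (x_{k,j} - mean_j), divisor n-1 = 3:
  S[U,U] = ((1.25)·(1.25) + (-0.75)·(-0.75) + (1.25)·(1.25) + (-1.75)·(-1.75)) / 3 = 6.75/3 = 2.25
  S[U,V] = ((1.25)·(-0.25) + (-0.75)·(-2.25) + (1.25)·(-0.25) + (-1.75)·(2.75)) / 3 = -3.75/3 = -1.25
  S[V,V] = ((-0.25)·(-0.25) + (-2.25)·(-2.25) + (-0.25)·(-0.25) + (2.75)·(2.75)) / 3 = 12.75/3 = 4.25
  S = [[2.25, -1.25],
 [-1.25, 4.25]].

Step 3 — invert S. det(S) = 2.25·4.25 - (-1.25)² = 8.
  S^{-1} = (1/det) · [[d, -b], [-b, a]] = [[0.5312, 0.1562],
 [0.1562, 0.2812]].

Step 4 — quadratic form (x̄ - mu_0)^T · S^{-1} · (x̄ - mu_0):
  S^{-1} · (x̄ - mu_0) = (-0.9375, -0.6875),
  (x̄ - mu_0)^T · [...] = (-1.25)·(-0.9375) + (-1.75)·(-0.6875) = 2.375.

Step 5 — scale by n: T² = 4 · 2.375 = 9.5.

T² ≈ 9.5


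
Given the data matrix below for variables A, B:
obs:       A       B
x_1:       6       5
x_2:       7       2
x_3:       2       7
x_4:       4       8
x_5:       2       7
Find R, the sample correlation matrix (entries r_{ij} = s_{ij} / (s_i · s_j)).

Step 1 — column means:
  mean(A) = (6 + 7 + 2 + 4 + 2) / 5 = 21/5 = 4.2
  mean(B) = (5 + 2 + 7 + 8 + 7) / 5 = 29/5 = 5.8

Step 2 — sample variances and covariances s[i,j] = (1/(n-1)) · Σ_k (x_{k,i} - mean_i) · (x_{k,j} - mean_j), with n-1 = 4:
  s[A,A] = ((1.8)·(1.8) + (2.8)·(2.8) + (-2.2)·(-2.2) + (-0.2)·(-0.2) + (-2.2)·(-2.2)) / 4 = 20.8/4 = 5.2
  s[A,B] = ((1.8)·(-0.8) + (2.8)·(-3.8) + (-2.2)·(1.2) + (-0.2)·(2.2) + (-2.2)·(1.2)) / 4 = -17.8/4 = -4.45
  s[B,B] = ((-0.8)·(-0.8) + (-3.8)·(-3.8) + (1.2)·(1.2) + (2.2)·(2.2) + (1.2)·(1.2)) / 4 = 22.8/4 = 5.7
  Sample standard deviations s_i = √(s[i,i]):
  s(A) = √(5.2) = 2.2804
  s(B) = √(5.7) = 2.3875

Step 3 — r_{ij} = s_{ij} / (s_i · s_j):
  r[A,A] = 1 (diagonal).
  r[A,B] = -4.45 / (2.2804 · 2.3875) = -4.45 / 5.4443 = -0.8174
  r[B,B] = 1 (diagonal).

R is symmetric with unit diagonal. Assembling:

R = [[1, -0.8174],
 [-0.8174, 1]]


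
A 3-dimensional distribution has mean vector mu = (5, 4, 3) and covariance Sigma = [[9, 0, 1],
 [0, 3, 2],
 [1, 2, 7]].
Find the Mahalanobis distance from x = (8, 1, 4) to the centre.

Step 1 — centre the observation: (x - mu) = (3, -3, 1).

Step 2 — invert Sigma (cofactor / det for 3×3, or solve directly):
  Sigma^{-1} = [[0.1133, 0.0133, -0.02],
 [0.0133, 0.4133, -0.12],
 [-0.02, -0.12, 0.18]].

Step 3 — form the quadratic (x - mu)^T · Sigma^{-1} · (x - mu):
  Sigma^{-1} · (x - mu) = (0.28, -1.32, 0.48).
  (x - mu)^T · [Sigma^{-1} · (x - mu)] = (3)·(0.28) + (-3)·(-1.32) + (1)·(0.48) = 5.28.

Step 4 — take square root: d = √(5.28) ≈ 2.2978.

d(x, mu) = √(5.28) ≈ 2.2978


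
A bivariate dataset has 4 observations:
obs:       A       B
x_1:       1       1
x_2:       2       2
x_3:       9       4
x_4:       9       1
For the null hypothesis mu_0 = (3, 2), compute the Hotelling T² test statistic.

Step 1 — sample mean vector:
  mean(A) = (1 + 2 + 9 + 9) / 4 = 21/4 = 5.25
  mean(B) = (1 + 2 + 4 + 1) / 4 = 8/4 = 2
  x̄ = (5.25, 2),  deviation x̄ - mu_0 = (5.25, 2) - (3, 2) = (2.25, 0).

Step 2 — sample covariance matrix, S[i,j] = (1/(n-1)) · Σ_k (x_{k,i} - mean_i) · (x_{k,j} - mean_j), divisor n-1 = 3:
  S[A,A] = ((-4.25)·(-4.25) + (-3.25)·(-3.25) + (3.75)·(3.75) + (3.75)·(3.75)) / 3 = 56.75/3 = 18.9167
  S[A,B] = ((-4.25)·(-1) + (-3.25)·(0) + (3.75)·(2) + (3.75)·(-1)) / 3 = 8/3 = 2.6667
  S[B,B] = ((-1)·(-1) + (0)·(0) + (2)·(2) + (-1)·(-1)) / 3 = 6/3 = 2
  S = [[18.9167, 2.6667],
 [2.6667, 2]].

Step 3 — invert S. det(S) = 18.9167·2 - (2.6667)² = 30.7222.
  S^{-1} = (1/det) · [[d, -b], [-b, a]] = [[0.0651, -0.0868],
 [-0.0868, 0.6157]].

Step 4 — quadratic form (x̄ - mu_0)^T · S^{-1} · (x̄ - mu_0):
  S^{-1} · (x̄ - mu_0) = (0.1465, -0.1953),
  (x̄ - mu_0)^T · [...] = (2.25)·(0.1465) + (0)·(-0.1953) = 0.3296.

Step 5 — scale by n: T² = 4 · 0.3296 = 1.3183.

T² ≈ 1.3183


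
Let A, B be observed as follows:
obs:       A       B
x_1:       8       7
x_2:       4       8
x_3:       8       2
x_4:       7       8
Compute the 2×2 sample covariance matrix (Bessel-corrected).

Step 1 — column means:
  mean(A) = (8 + 4 + 8 + 7) / 4 = 27/4 = 6.75
  mean(B) = (7 + 8 + 2 + 8) / 4 = 25/4 = 6.25

Step 2 — sample covariance S[i,j] = (1/(n-1)) · Σ_k (x_{k,i} - mean_i) · (x_{k,j} - mean_j), with n-1 = 3.
  S[A,A] = ((1.25)·(1.25) + (-2.75)·(-2.75) + (1.25)·(1.25) + (0.25)·(0.25)) / 3 = 10.75/3 = 3.5833
  S[A,B] = ((1.25)·(0.75) + (-2.75)·(1.75) + (1.25)·(-4.25) + (0.25)·(1.75)) / 3 = -8.75/3 = -2.9167
  S[B,B] = ((0.75)·(0.75) + (1.75)·(1.75) + (-4.25)·(-4.25) + (1.75)·(1.75)) / 3 = 24.75/3 = 8.25

S is symmetric (S[j,i] = S[i,j]). Assembling:

S = [[3.5833, -2.9167],
 [-2.9167, 8.25]]


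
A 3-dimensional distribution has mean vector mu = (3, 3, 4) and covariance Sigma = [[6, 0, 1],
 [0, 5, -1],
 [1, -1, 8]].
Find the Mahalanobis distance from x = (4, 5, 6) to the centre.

Step 1 — centre the observation: (x - mu) = (1, 2, 2).

Step 2 — invert Sigma (cofactor / det for 3×3, or solve directly):
  Sigma^{-1} = [[0.1703, -0.0044, -0.0218],
 [-0.0044, 0.2052, 0.0262],
 [-0.0218, 0.0262, 0.131]].

Step 3 — form the quadratic (x - mu)^T · Sigma^{-1} · (x - mu):
  Sigma^{-1} · (x - mu) = (0.1179, 0.4585, 0.2926).
  (x - mu)^T · [Sigma^{-1} · (x - mu)] = (1)·(0.1179) + (2)·(0.4585) + (2)·(0.2926) = 1.6201.

Step 4 — take square root: d = √(1.6201) ≈ 1.2728.

d(x, mu) = √(1.6201) ≈ 1.2728


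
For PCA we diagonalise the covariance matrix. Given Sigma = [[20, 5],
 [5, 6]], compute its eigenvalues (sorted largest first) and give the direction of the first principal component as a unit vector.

Step 1 — characteristic polynomial of 2×2 Sigma:
  det(Sigma - λI) = λ² - trace · λ + det = 0.
  trace = 20 + 6 = 26, det = 20·6 - (5)² = 95.
Step 2 — discriminant:
  Δ = trace² - 4·det = 676 - 380 = 296.
Step 3 — eigenvalues:
  λ = (trace ± √Δ)/2 = (26 ± 17.2047)/2,
  λ_1 = 21.6023,  λ_2 = 4.3977.

Step 4 — unit eigenvector for λ_1: solve (Sigma - λ_1 I)v = 0. First row:
  (20 - 21.6023)·v_x + (5)·v_y = 0, i.e. (-1.6023)·v_x + (5)·v_y = 0,
  so v ∝ (b, λ_1 - a) = (5, 1.6023) = u.
  ||u|| = √((5)² + (1.6023)²) = √(27.5674) ≈ 5.2505,
  v_1 = u/||u|| ≈ (0.9523, 0.3052) (||v_1|| = 1).

λ_1 = 21.6023,  λ_2 = 4.3977;  v_1 ≈ (0.9523, 0.3052)


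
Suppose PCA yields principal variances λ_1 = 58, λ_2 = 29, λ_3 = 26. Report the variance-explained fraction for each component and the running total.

Step 1 — total variance = trace(Sigma) = Σ λ_i = 58 + 29 + 26 = 113.

Step 2 — fraction explained by component i = λ_i / Σ λ:
  PC1: 58/113 = 0.5133
  PC2: 29/113 = 0.2566
  PC3: 26/113 = 0.2301

Step 3 — cumulative fraction after k components = (λ_1 + ... + λ_k) / Σ λ:
  k = 1: 58/113 = 0.5133
  k = 2: (58 + 29)/113 = 87/113 = 0.7699
  k = 3: (58 + 29 + 26)/113 = 113/113 = 1

Summary (fraction, with percent):

explained: PC1 0.5133 (51.33%), PC2 0.2566 (25.66%), PC3 0.2301 (23.01%);  cumulative: 0.5133, 0.7699, 1


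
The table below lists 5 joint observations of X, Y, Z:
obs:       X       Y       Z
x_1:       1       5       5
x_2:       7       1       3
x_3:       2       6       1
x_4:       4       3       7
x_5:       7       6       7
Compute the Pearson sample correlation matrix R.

Step 1 — column means:
  mean(X) = (1 + 7 + 2 + 4 + 7) / 5 = 21/5 = 4.2
  mean(Y) = (5 + 1 + 6 + 3 + 6) / 5 = 21/5 = 4.2
  mean(Z) = (5 + 3 + 1 + 7 + 7) / 5 = 23/5 = 4.6

Step 2 — sample variances and covariances s[i,j] = (1/(n-1)) · Σ_k (x_{k,i} - mean_i) · (x_{k,j} - mean_j), with n-1 = 4:
  s[X,X] = ((-3.2)·(-3.2) + (2.8)·(2.8) + (-2.2)·(-2.2) + (-0.2)·(-0.2) + (2.8)·(2.8)) / 4 = 30.8/4 = 7.7
  s[X,Y] = ((-3.2)·(0.8) + (2.8)·(-3.2) + (-2.2)·(1.8) + (-0.2)·(-1.2) + (2.8)·(1.8)) / 4 = -10.2/4 = -2.55
  s[X,Z] = ((-3.2)·(0.4) + (2.8)·(-1.6) + (-2.2)·(-3.6) + (-0.2)·(2.4) + (2.8)·(2.4)) / 4 = 8.4/4 = 2.1
  s[Y,Y] = ((0.8)·(0.8) + (-3.2)·(-3.2) + (1.8)·(1.8) + (-1.2)·(-1.2) + (1.8)·(1.8)) / 4 = 18.8/4 = 4.7
  s[Y,Z] = ((0.8)·(0.4) + (-3.2)·(-1.6) + (1.8)·(-3.6) + (-1.2)·(2.4) + (1.8)·(2.4)) / 4 = 0.4/4 = 0.1
  s[Z,Z] = ((0.4)·(0.4) + (-1.6)·(-1.6) + (-3.6)·(-3.6) + (2.4)·(2.4) + (2.4)·(2.4)) / 4 = 27.2/4 = 6.8
  Sample standard deviations s_i = √(s[i,i]):
  s(X) = √(7.7) = 2.7749
  s(Y) = √(4.7) = 2.1679
  s(Z) = √(6.8) = 2.6077

Step 3 — r_{ij} = s_{ij} / (s_i · s_j):
  r[X,X] = 1 (diagonal).
  r[X,Y] = -2.55 / (2.7749 · 2.1679) = -2.55 / 6.0158 = -0.4239
  r[X,Z] = 2.1 / (2.7749 · 2.6077) = 2.1 / 7.236 = 0.2902
  r[Y,Y] = 1 (diagonal).
  r[Y,Z] = 0.1 / (2.1679 · 2.6077) = 0.1 / 5.6533 = 0.0177
  r[Z,Z] = 1 (diagonal).

R is symmetric with unit diagonal. Assembling:

R = [[1, -0.4239, 0.2902],
 [-0.4239, 1, 0.0177],
 [0.2902, 0.0177, 1]]


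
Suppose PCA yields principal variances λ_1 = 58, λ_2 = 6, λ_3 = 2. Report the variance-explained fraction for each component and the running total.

Step 1 — total variance = trace(Sigma) = Σ λ_i = 58 + 6 + 2 = 66.

Step 2 — fraction explained by component i = λ_i / Σ λ:
  PC1: 58/66 = 0.8788
  PC2: 6/66 = 0.0909
  PC3: 2/66 = 0.0303

Step 3 — cumulative fraction after k components = (λ_1 + ... + λ_k) / Σ λ:
  k = 1: 58/66 = 0.8788
  k = 2: (58 + 6)/66 = 64/66 = 0.9697
  k = 3: (58 + 6 + 2)/66 = 66/66 = 1

Summary (fraction, with percent):

explained: PC1 0.8788 (87.88%), PC2 0.0909 (9.09%), PC3 0.0303 (3.03%);  cumulative: 0.8788, 0.9697, 1


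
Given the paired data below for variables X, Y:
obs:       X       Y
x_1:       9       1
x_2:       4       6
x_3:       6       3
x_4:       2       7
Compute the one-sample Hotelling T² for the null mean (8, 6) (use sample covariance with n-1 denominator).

Step 1 — sample mean vector:
  mean(X) = (9 + 4 + 6 + 2) / 4 = 21/4 = 5.25
  mean(Y) = (1 + 6 + 3 + 7) / 4 = 17/4 = 4.25
  x̄ = (5.25, 4.25),  deviation x̄ - mu_0 = (5.25, 4.25) - (8, 6) = (-2.75, -1.75).

Step 2 — sample covariance matrix, S[i,j] = (1/(n-1)) · Σ_k (x_{k,i} - mean_i) · (x_{k,j} - mean_j), divisor n-1 = 3:
  S[X,X] = ((3.75)·(3.75) + (-1.25)·(-1.25) + (0.75)·(0.75) + (-3.25)·(-3.25)) / 3 = 26.75/3 = 8.9167
  S[X,Y] = ((3.75)·(-3.25) + (-1.25)·(1.75) + (0.75)·(-1.25) + (-3.25)·(2.75)) / 3 = -24.25/3 = -8.0833
  S[Y,Y] = ((-3.25)·(-3.25) + (1.75)·(1.75) + (-1.25)·(-1.25) + (2.75)·(2.75)) / 3 = 22.75/3 = 7.5833
  S = [[8.9167, -8.0833],
 [-8.0833, 7.5833]].

Step 3 — invert S. det(S) = 8.9167·7.5833 - (-8.0833)² = 2.2778.
  S^{-1} = (1/det) · [[d, -b], [-b, a]] = [[3.3293, 3.5488],
 [3.5488, 3.9146]].

Step 4 — quadratic form (x̄ - mu_0)^T · S^{-1} · (x̄ - mu_0):
  S^{-1} · (x̄ - mu_0) = (-15.3659, -16.6098),
  (x̄ - mu_0)^T · [...] = (-2.75)·(-15.3659) + (-1.75)·(-16.6098) = 71.3232.

Step 5 — scale by n: T² = 4 · 71.3232 = 285.2927.

T² ≈ 285.2927


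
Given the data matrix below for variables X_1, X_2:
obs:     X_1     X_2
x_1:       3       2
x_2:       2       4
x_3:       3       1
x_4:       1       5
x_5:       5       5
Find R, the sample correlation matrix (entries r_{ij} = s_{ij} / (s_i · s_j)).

Step 1 — column means:
  mean(X_1) = (3 + 2 + 3 + 1 + 5) / 5 = 14/5 = 2.8
  mean(X_2) = (2 + 4 + 1 + 5 + 5) / 5 = 17/5 = 3.4

Step 2 — sample variances and covariances s[i,j] = (1/(n-1)) · Σ_k (x_{k,i} - mean_i) · (x_{k,j} - mean_j), with n-1 = 4:
  s[X_1,X_1] = ((0.2)·(0.2) + (-0.8)·(-0.8) + (0.2)·(0.2) + (-1.8)·(-1.8) + (2.2)·(2.2)) / 4 = 8.8/4 = 2.2
  s[X_1,X_2] = ((0.2)·(-1.4) + (-0.8)·(0.6) + (0.2)·(-2.4) + (-1.8)·(1.6) + (2.2)·(1.6)) / 4 = -0.6/4 = -0.15
  s[X_2,X_2] = ((-1.4)·(-1.4) + (0.6)·(0.6) + (-2.4)·(-2.4) + (1.6)·(1.6) + (1.6)·(1.6)) / 4 = 13.2/4 = 3.3
  Sample standard deviations s_i = √(s[i,i]):
  s(X_1) = √(2.2) = 1.4832
  s(X_2) = √(3.3) = 1.8166

Step 3 — r_{ij} = s_{ij} / (s_i · s_j):
  r[X_1,X_1] = 1 (diagonal).
  r[X_1,X_2] = -0.15 / (1.4832 · 1.8166) = -0.15 / 2.6944 = -0.0557
  r[X_2,X_2] = 1 (diagonal).

R is symmetric with unit diagonal. Assembling:

R = [[1, -0.0557],
 [-0.0557, 1]]


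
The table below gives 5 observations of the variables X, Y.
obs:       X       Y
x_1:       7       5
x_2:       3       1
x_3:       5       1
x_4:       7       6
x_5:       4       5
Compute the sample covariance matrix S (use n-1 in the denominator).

Step 1 — column means:
  mean(X) = (7 + 3 + 5 + 7 + 4) / 5 = 26/5 = 5.2
  mean(Y) = (5 + 1 + 1 + 6 + 5) / 5 = 18/5 = 3.6

Step 2 — sample covariance S[i,j] = (1/(n-1)) · Σ_k (x_{k,i} - mean_i) · (x_{k,j} - mean_j), with n-1 = 4.
  S[X,X] = ((1.8)·(1.8) + (-2.2)·(-2.2) + (-0.2)·(-0.2) + (1.8)·(1.8) + (-1.2)·(-1.2)) / 4 = 12.8/4 = 3.2
  S[X,Y] = ((1.8)·(1.4) + (-2.2)·(-2.6) + (-0.2)·(-2.6) + (1.8)·(2.4) + (-1.2)·(1.4)) / 4 = 11.4/4 = 2.85
  S[Y,Y] = ((1.4)·(1.4) + (-2.6)·(-2.6) + (-2.6)·(-2.6) + (2.4)·(2.4) + (1.4)·(1.4)) / 4 = 23.2/4 = 5.8

S is symmetric (S[j,i] = S[i,j]). Assembling:

S = [[3.2, 2.85],
 [2.85, 5.8]]


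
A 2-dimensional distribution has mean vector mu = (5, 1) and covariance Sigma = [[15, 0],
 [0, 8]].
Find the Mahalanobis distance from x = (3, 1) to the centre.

Step 1 — centre the observation: (x - mu) = (-2, 0).

Step 2 — invert Sigma. det(Sigma) = 15·8 - (0)² = 120.
  Sigma^{-1} = (1/det) · [[d, -b], [-b, a]] = [[0.0667, 0],
 [0, 0.125]].

Step 3 — form the quadratic (x - mu)^T · Sigma^{-1} · (x - mu):
  Sigma^{-1} · (x - mu) = (-0.1333, 0).
  (x - mu)^T · [Sigma^{-1} · (x - mu)] = (-2)·(-0.1333) + (0)·(0) = 0.2667.

Step 4 — take square root: d = √(0.2667) ≈ 0.5164.

d(x, mu) = √(0.2667) ≈ 0.5164


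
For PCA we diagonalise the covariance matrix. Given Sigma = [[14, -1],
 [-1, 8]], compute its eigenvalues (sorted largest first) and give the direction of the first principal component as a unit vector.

Step 1 — characteristic polynomial of 2×2 Sigma:
  det(Sigma - λI) = λ² - trace · λ + det = 0.
  trace = 14 + 8 = 22, det = 14·8 - (-1)² = 111.
Step 2 — discriminant:
  Δ = trace² - 4·det = 484 - 444 = 40.
Step 3 — eigenvalues:
  λ = (trace ± √Δ)/2 = (22 ± 6.3246)/2,
  λ_1 = 14.1623,  λ_2 = 7.8377.

Step 4 — unit eigenvector for λ_1: solve (Sigma - λ_1 I)v = 0. First row:
  (14 - 14.1623)·v_x + (-1)·v_y = 0, i.e. (-0.1623)·v_x + (-1)·v_y = 0,
  so v ∝ (b, λ_1 - a) = (-1, 0.1623); multiply by -1 so the first entry is positive: u = (1, -0.1623).
  ||u|| = √((1)² + (-0.1623)²) = √(1.0263) ≈ 1.0131,
  v_1 = u/||u|| ≈ (0.9871, -0.1602) (||v_1|| = 1).

λ_1 = 14.1623,  λ_2 = 7.8377;  v_1 ≈ (0.9871, -0.1602)


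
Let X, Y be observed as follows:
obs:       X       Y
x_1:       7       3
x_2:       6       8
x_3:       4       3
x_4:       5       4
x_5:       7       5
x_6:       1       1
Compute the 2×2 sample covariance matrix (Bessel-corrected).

Step 1 — column means:
  mean(X) = (7 + 6 + 4 + 5 + 7 + 1) / 6 = 30/6 = 5
  mean(Y) = (3 + 8 + 3 + 4 + 5 + 1) / 6 = 24/6 = 4

Step 2 — sample covariance S[i,j] = (1/(n-1)) · Σ_k (x_{k,i} - mean_i) · (x_{k,j} - mean_j), with n-1 = 5.
  S[X,X] = ((2)·(2) + (1)·(1) + (-1)·(-1) + (0)·(0) + (2)·(2) + (-4)·(-4)) / 5 = 26/5 = 5.2
  S[X,Y] = ((2)·(-1) + (1)·(4) + (-1)·(-1) + (0)·(0) + (2)·(1) + (-4)·(-3)) / 5 = 17/5 = 3.4
  S[Y,Y] = ((-1)·(-1) + (4)·(4) + (-1)·(-1) + (0)·(0) + (1)·(1) + (-3)·(-3)) / 5 = 28/5 = 5.6

S is symmetric (S[j,i] = S[i,j]). Assembling:

S = [[5.2, 3.4],
 [3.4, 5.6]]


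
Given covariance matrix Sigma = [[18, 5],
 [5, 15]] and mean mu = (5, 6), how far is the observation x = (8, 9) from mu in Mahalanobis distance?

Step 1 — centre the observation: (x - mu) = (3, 3).

Step 2 — invert Sigma. det(Sigma) = 18·15 - (5)² = 245.
  Sigma^{-1} = (1/det) · [[d, -b], [-b, a]] = [[0.0612, -0.0204],
 [-0.0204, 0.0735]].

Step 3 — form the quadratic (x - mu)^T · Sigma^{-1} · (x - mu):
  Sigma^{-1} · (x - mu) = (0.1224, 0.1592).
  (x - mu)^T · [Sigma^{-1} · (x - mu)] = (3)·(0.1224) + (3)·(0.1592) = 0.8449.

Step 4 — take square root: d = √(0.8449) ≈ 0.9192.

d(x, mu) = √(0.8449) ≈ 0.9192


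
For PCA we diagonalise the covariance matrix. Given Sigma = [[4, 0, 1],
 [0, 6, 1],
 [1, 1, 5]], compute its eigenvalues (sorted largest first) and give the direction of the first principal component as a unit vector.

Step 1 — characteristic polynomial p(λ) = det(λI - Sigma) = λ³ - tr·λ² + c_1·λ - det, where tr = trace, c_1 = sum of the principal 2×2 minors, det = det(Sigma):
  tr = 4 + 6 + 5 = 15,
  c_1 = (4·6 - (0)²) + (4·5 - (1)²) + (6·5 - (1)²) = 24 + 19 + 29 = 72,
  det = 4·(6·5 - (1)²) - (0)·((0)·5 - (1)·(1)) + (1)·((0)·(1) - 6·(1)) = 4·(29) - (0)·(-1) + (1)·(-6) = 110.
  So p(λ) = λ³ - 15λ² + 72λ - 110.
Step 2 — look for an integer root (rational root theorem: any rational root is an integer divisor of 110). Testing λ = 5:
  p(5) = 125 - 375 + 360 - 110 = 0  ✓
  Dividing out (λ - 5): p(λ) = (λ - 5)(λ² - 10λ + 22).
Step 3 — remaining eigenvalues from the quadratic λ² - 10λ + 22 = 0:
  Δ = 10² - 4·22 = 100 - 88 = 12,  λ = (10 ± √12)/2 = (10 ± 3.4641)/2 ≈ 6.7321 or 3.2679.
  Sorted: λ_1 = 6.7321,  λ_2 = 5,  λ_3 = 3.2679  (check: sum = 15 = tr ✓).

Step 4 — unit eigenvector for λ_1 ≈ 6.7321: v spans the null space of (Sigma - λ_1 I), whose rows are
  r_1 = (-2.7321, 0, 1),  r_2 = (0, -0.7321, 1),  r_3 = (1, 1, -1.7321).
  v is orthogonal to every row, so take v ∝ r_1 × r_2 = ((0)·(1) - (1)·(-0.7321), (1)·(0) - (-2.7321)·(1), (-2.7321)·(-0.7321) - (0)·(0)) ≈ (0.7321, 2.7321, 2).
  Let u = (0.7321, 2.7321, 2).
  ||u|| = √((0.7321)² + (2.7321)² + (2)²) = √(12) ≈ 3.4641,  v_1 = u/||u|| ≈ (0.2113, 0.7887, 0.5774) (||v_1|| = 1).

λ_1 = 6.7321,  λ_2 = 5,  λ_3 = 3.2679;  v_1 ≈ (0.2113, 0.7887, 0.5774)


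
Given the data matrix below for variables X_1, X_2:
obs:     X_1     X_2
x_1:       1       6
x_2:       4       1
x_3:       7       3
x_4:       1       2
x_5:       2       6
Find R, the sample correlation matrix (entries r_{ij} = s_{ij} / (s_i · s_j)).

Step 1 — column means:
  mean(X_1) = (1 + 4 + 7 + 1 + 2) / 5 = 15/5 = 3
  mean(X_2) = (6 + 1 + 3 + 2 + 6) / 5 = 18/5 = 3.6

Step 2 — sample variances and covariances s[i,j] = (1/(n-1)) · Σ_k (x_{k,i} - mean_i) · (x_{k,j} - mean_j), with n-1 = 4:
  s[X_1,X_1] = ((-2)·(-2) + (1)·(1) + (4)·(4) + (-2)·(-2) + (-1)·(-1)) / 4 = 26/4 = 6.5
  s[X_1,X_2] = ((-2)·(2.4) + (1)·(-2.6) + (4)·(-0.6) + (-2)·(-1.6) + (-1)·(2.4)) / 4 = -9/4 = -2.25
  s[X_2,X_2] = ((2.4)·(2.4) + (-2.6)·(-2.6) + (-0.6)·(-0.6) + (-1.6)·(-1.6) + (2.4)·(2.4)) / 4 = 21.2/4 = 5.3
  Sample standard deviations s_i = √(s[i,i]):
  s(X_1) = √(6.5) = 2.5495
  s(X_2) = √(5.3) = 2.3022

Step 3 — r_{ij} = s_{ij} / (s_i · s_j):
  r[X_1,X_1] = 1 (diagonal).
  r[X_1,X_2] = -2.25 / (2.5495 · 2.3022) = -2.25 / 5.8694 = -0.3833
  r[X_2,X_2] = 1 (diagonal).

R is symmetric with unit diagonal. Assembling:

R = [[1, -0.3833],
 [-0.3833, 1]]


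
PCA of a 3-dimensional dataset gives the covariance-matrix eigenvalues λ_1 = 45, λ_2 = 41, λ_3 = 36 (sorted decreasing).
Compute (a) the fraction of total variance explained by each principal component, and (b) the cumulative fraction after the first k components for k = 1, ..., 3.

Step 1 — total variance = trace(Sigma) = Σ λ_i = 45 + 41 + 36 = 122.

Step 2 — fraction explained by component i = λ_i / Σ λ:
  PC1: 45/122 = 0.3689
  PC2: 41/122 = 0.3361
  PC3: 36/122 = 0.2951

Step 3 — cumulative fraction after k components = (λ_1 + ... + λ_k) / Σ λ:
  k = 1: 45/122 = 0.3689
  k = 2: (45 + 41)/122 = 86/122 = 0.7049
  k = 3: (45 + 41 + 36)/122 = 122/122 = 1

Summary (fraction, with percent):

explained: PC1 0.3689 (36.89%), PC2 0.3361 (33.61%), PC3 0.2951 (29.51%);  cumulative: 0.3689, 0.7049, 1


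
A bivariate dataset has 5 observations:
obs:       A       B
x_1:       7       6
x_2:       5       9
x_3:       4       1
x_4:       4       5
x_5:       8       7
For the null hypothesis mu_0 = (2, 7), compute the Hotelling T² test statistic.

Step 1 — sample mean vector:
  mean(A) = (7 + 5 + 4 + 4 + 8) / 5 = 28/5 = 5.6
  mean(B) = (6 + 9 + 1 + 5 + 7) / 5 = 28/5 = 5.6
  x̄ = (5.6, 5.6),  deviation x̄ - mu_0 = (5.6, 5.6) - (2, 7) = (3.6, -1.4).

Step 2 — sample covariance matrix, S[i,j] = (1/(n-1)) · Σ_k (x_{k,i} - mean_i) · (x_{k,j} - mean_j), divisor n-1 = 4:
  S[A,A] = ((1.4)·(1.4) + (-0.6)·(-0.6) + (-1.6)·(-1.6) + (-1.6)·(-1.6) + (2.4)·(2.4)) / 4 = 13.2/4 = 3.3
  S[A,B] = ((1.4)·(0.4) + (-0.6)·(3.4) + (-1.6)·(-4.6) + (-1.6)·(-0.6) + (2.4)·(1.4)) / 4 = 10.2/4 = 2.55
  S[B,B] = ((0.4)·(0.4) + (3.4)·(3.4) + (-4.6)·(-4.6) + (-0.6)·(-0.6) + (1.4)·(1.4)) / 4 = 35.2/4 = 8.8
  S = [[3.3, 2.55],
 [2.55, 8.8]].

Step 3 — invert S. det(S) = 3.3·8.8 - (2.55)² = 22.5375.
  S^{-1} = (1/det) · [[d, -b], [-b, a]] = [[0.3905, -0.1131],
 [-0.1131, 0.1464]].

Step 4 — quadratic form (x̄ - mu_0)^T · S^{-1} · (x̄ - mu_0):
  S^{-1} · (x̄ - mu_0) = (1.5641, -0.6123),
  (x̄ - mu_0)^T · [...] = (3.6)·(1.5641) + (-1.4)·(-0.6123) = 6.4879.

Step 5 — scale by n: T² = 5 · 6.4879 = 32.4393.

T² ≈ 32.4393


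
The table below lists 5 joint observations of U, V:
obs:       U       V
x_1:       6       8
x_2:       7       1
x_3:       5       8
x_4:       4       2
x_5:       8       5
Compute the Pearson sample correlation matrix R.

Step 1 — column means:
  mean(U) = (6 + 7 + 5 + 4 + 8) / 5 = 30/5 = 6
  mean(V) = (8 + 1 + 8 + 2 + 5) / 5 = 24/5 = 4.8

Step 2 — sample variances and covariances s[i,j] = (1/(n-1)) · Σ_k (x_{k,i} - mean_i) · (x_{k,j} - mean_j), with n-1 = 4:
  s[U,U] = ((0)·(0) + (1)·(1) + (-1)·(-1) + (-2)·(-2) + (2)·(2)) / 4 = 10/4 = 2.5
  s[U,V] = ((0)·(3.2) + (1)·(-3.8) + (-1)·(3.2) + (-2)·(-2.8) + (2)·(0.2)) / 4 = -1/4 = -0.25
  s[V,V] = ((3.2)·(3.2) + (-3.8)·(-3.8) + (3.2)·(3.2) + (-2.8)·(-2.8) + (0.2)·(0.2)) / 4 = 42.8/4 = 10.7
  Sample standard deviations s_i = √(s[i,i]):
  s(U) = √(2.5) = 1.5811
  s(V) = √(10.7) = 3.2711

Step 3 — r_{ij} = s_{ij} / (s_i · s_j):
  r[U,U] = 1 (diagonal).
  r[U,V] = -0.25 / (1.5811 · 3.2711) = -0.25 / 5.172 = -0.0483
  r[V,V] = 1 (diagonal).

R is symmetric with unit diagonal. Assembling:

R = [[1, -0.0483],
 [-0.0483, 1]]


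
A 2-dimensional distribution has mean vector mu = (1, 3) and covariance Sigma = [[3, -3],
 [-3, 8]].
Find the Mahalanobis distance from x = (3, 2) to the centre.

Step 1 — centre the observation: (x - mu) = (2, -1).

Step 2 — invert Sigma. det(Sigma) = 3·8 - (-3)² = 15.
  Sigma^{-1} = (1/det) · [[d, -b], [-b, a]] = [[0.5333, 0.2],
 [0.2, 0.2]].

Step 3 — form the quadratic (x - mu)^T · Sigma^{-1} · (x - mu):
  Sigma^{-1} · (x - mu) = (0.8667, 0.2).
  (x - mu)^T · [Sigma^{-1} · (x - mu)] = (2)·(0.8667) + (-1)·(0.2) = 1.5333.

Step 4 — take square root: d = √(1.5333) ≈ 1.2383.

d(x, mu) = √(1.5333) ≈ 1.2383


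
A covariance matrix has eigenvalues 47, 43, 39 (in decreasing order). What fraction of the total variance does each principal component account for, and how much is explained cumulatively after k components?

Step 1 — total variance = trace(Sigma) = Σ λ_i = 47 + 43 + 39 = 129.

Step 2 — fraction explained by component i = λ_i / Σ λ:
  PC1: 47/129 = 0.3643
  PC2: 43/129 = 0.3333
  PC3: 39/129 = 0.3023

Step 3 — cumulative fraction after k components = (λ_1 + ... + λ_k) / Σ λ:
  k = 1: 47/129 = 0.3643
  k = 2: (47 + 43)/129 = 90/129 = 0.6977
  k = 3: (47 + 43 + 39)/129 = 129/129 = 1

Summary (fraction, with percent):

explained: PC1 0.3643 (36.43%), PC2 0.3333 (33.33%), PC3 0.3023 (30.23%);  cumulative: 0.3643, 0.6977, 1
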